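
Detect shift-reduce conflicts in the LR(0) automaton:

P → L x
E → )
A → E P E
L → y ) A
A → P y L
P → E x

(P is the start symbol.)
Augment with P' → P and build the canonical LR(0) collection (I0 = CLOSURE({[P' → . P]}), then GOTO on every symbol after a dot until no new states appear). It has 16 states:
  I0: { [E → . )], [L → . y ) A], [P → . E x], [P → . L x], [P' → . P] }  — shift
  I1: { [E → ) .] }  — reduce
  I2: { [P → E . x] }  — shift
  I3: { [P → L . x] }  — shift
  I4: { [P' → P .] }  — accept
  I5: { [L → y . ) A] }  — shift
  I6: { [A → . E P E], [A → . P y L], [E → . )], [L → . y ) A], [L → y ) . A], [P → . E x], [P → . L x] }  — shift
  I7: { [L → y ) A .] }  — reduce
  I8: { [A → E . P E], [E → . )], [L → . y ) A], [P → . E x], [P → . L x], [P → E . x] }  — shift
  I9: { [A → P . y L] }  — shift
  I10: { [A → P y . L], [L → . y ) A] }  — shift
  I11: { [A → P y L .] }  — reduce
  I12: { [A → E P . E], [E → . )] }  — shift
  I13: { [P → E x .] }  — reduce
  I14: { [A → E P E .] }  — reduce
  I15: { [P → L x .] }  — reduce

No state contains both a complete item and a shift item.

Answer: No shift-reduce conflicts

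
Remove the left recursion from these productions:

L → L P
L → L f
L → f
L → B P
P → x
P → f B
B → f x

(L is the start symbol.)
L → f L'
L → B P L'
L' → P L'
L' → f L'
L' → ε
P → x
P → f B
B → f x

L is directly left-recursive. The standard transformation for
  A → A α₁ | ... | A α_m | β₁ | ... | β_n
is
  A  → β₁ A' | ... | β_n A'
  A' → α₁ A' | ... | α_m A' | ε

L → f becomes L → f L'
L → B P becomes L → B P L'
L → L P becomes L' → P L'
L → L f becomes L' → f L'
Add L' → ε

Productions for other non-terminals are unchanged:
  P → x
  P → f B
  B → f x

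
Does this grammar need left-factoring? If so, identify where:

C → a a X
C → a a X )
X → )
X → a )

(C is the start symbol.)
Yes, C has productions with common prefix 'a a X'

Left-factoring is needed when two productions for the same non-terminal
share a common prefix on the right-hand side.

Productions for C:
  C → a a X
  C → a a X )
Productions for X:
  X → )
  X → a )

Found common prefix 'a a X' in productions for C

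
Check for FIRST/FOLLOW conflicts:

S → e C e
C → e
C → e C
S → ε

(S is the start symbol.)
A FIRST/FOLLOW conflict occurs when a non-terminal N has a nullable alternative N → β (β ⇒* ε) and another alternative N → α with FIRST(α) ∩ FOLLOW(N) ≠ ∅: on such a lookahead the parser cannot decide between expanding α and letting N vanish via β.

Nullable non-terminals: S.

S: nullable alternative(s) S → ε; FOLLOW(S) = { $ }
  S → e C e: FIRST \ {ε} = { 'e' } — disjoint from FOLLOW(S)
  S → ε: FIRST \ {ε} = { } — this is the only nullable alternative, skip

C has no nullable alternative, so no FIRST/FOLLOW check is needed there.

No FIRST/FOLLOW conflicts found.

Answer: No FIRST/FOLLOW conflicts.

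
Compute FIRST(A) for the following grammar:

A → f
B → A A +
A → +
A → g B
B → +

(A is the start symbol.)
{ '+', 'f', 'g' }

From A → f:
  - f is a terminal: add 'f' and stop
From A → +:
  - '+' is a terminal: add '+' and stop
From A → g B:
  - g is a terminal: add 'g' and stop

Collecting: FIRST(A) = { '+', 'f', 'g' }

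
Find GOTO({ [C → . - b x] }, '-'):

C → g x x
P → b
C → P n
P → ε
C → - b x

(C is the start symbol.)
GOTO(I, '-') = CLOSURE({ [A → αX.β] : [A → α.Xβ] ∈ I, X = '-' })

Items with dot before '-', with the dot advanced:
  [C → . - b x] → [C → - . b x]
Closure adds nothing (no advanced item has the dot before a non-terminal).

GOTO = { [C → - . b x] }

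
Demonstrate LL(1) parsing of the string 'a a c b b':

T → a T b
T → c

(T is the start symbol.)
LL(1) parsing maintains a stack (initially the start symbol over $) and the input. At each step: if the stack top is a terminal, match it against the current input token; if it is a non-terminal N, replace it with the RHS of M[N, lookahead] (the unique production whose predict set contains the lookahead).

Stack is shown with the top on the left.

Stack      Input        Action
------------------------------
T $        a a c b b $  output T → a T b
a T b $    a a c b b $  match 'a'
T b $      a c b b $    output T → a T b
a T b b $  a c b b $    match 'a'
T b b $    c b b $      output T → c
c b b $    c b b $      match 'c'
b b $      b b $        match 'b'
b $        b $          match 'b'
$          $            accept

The string is accepted.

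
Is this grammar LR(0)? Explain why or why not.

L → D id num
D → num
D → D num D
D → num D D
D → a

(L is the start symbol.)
A grammar is LR(0) if no state in the canonical LR(0) collection has:
  - both a shift item (dot before a terminal) and a complete item (shift-reduce conflict), or
  - two or more complete items (reduce-reduce conflict; the accept item [L' → L .] counts as a complete item here).

Augment with L' → L and build the canonical LR(0) collection (I0 = CLOSURE({[L' → . L]}), then GOTO on every symbol after a dot until no new states appear). It has 13 states:
  I0: { [D → . D num D], [D → . a], [D → . num D D], [D → . num], [L → . D id num], [L' → . L] }  — shift
  I1: { [D → D . num D], [L → D . id num] }  — shift
  I2: { [L' → L .] }  — accept
  I3: { [D → a .] }  — reduce
  I4: { [D → . D num D], [D → . a], [D → . num D D], [D → . num], [D → num . D D], [D → num .] }  — shift, reduce
  I5: { [D → . D num D], [D → . a], [D → . num D D], [D → . num], [D → D . num D], [D → num D . D] }  — shift
  I6: { [D → D . num D], [D → num D D .] }  — shift, reduce
  I7: { [D → . D num D], [D → . a], [D → . num D D], [D → . num], [D → D num . D], [D → num . D D], [D → num .] }  — shift, reduce
  I8: { [D → . D num D], [D → . a], [D → . num D D], [D → . num], [D → D . num D], [D → D num D .], [D → num D . D] }  — shift, reduce
  I9: { [D → . D num D], [D → . a], [D → . num D D], [D → . num], [D → D num . D] }  — shift
  I10: { [D → D . num D], [D → D num D .] }  — shift, reduce
  I11: { [L → D id . num] }  — shift
  I12: { [L → D id num .] }  — reduce

Conflict in state I4:
  Shift-reduce conflict between [D → num .] and [D → . a]
So the grammar is NOT LR(0).

Answer: No. Shift-reduce conflict between [D → num .] and [D → . a]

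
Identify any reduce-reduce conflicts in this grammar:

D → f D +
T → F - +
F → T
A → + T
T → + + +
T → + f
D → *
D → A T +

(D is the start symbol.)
Yes — I17: [A → + T .] vs [F → T .]

A reduce-reduce conflict occurs when an LR(0) state has two complete items [A → α .] and [B → β .] — both call for a reduction, and with no lookahead the parser cannot choose between them.

Augment with D' → D and build the canonical LR(0) collection (I0 = CLOSURE({[D' → . D]}), then GOTO on every symbol after a dot until no new states appear). It has 18 states:
  I0: { [A → . + T], [D → . *], [D → . A T +], [D → . f D +], [D' → . D] }  — shift
  I1: { [D → * .] }  — reduce
  I2: { [A → + . T], [F → . T], [T → . + + +], [T → . + f], [T → . F - +] }  — shift
  I3: { [D → A . T +], [F → . T], [T → . + + +], [T → . + f], [T → . F - +] }  — shift
  I4: { [D' → D .] }  — accept
  I5: { [A → . + T], [D → . *], [D → . A T +], [D → . f D +], [D → f . D +] }  — shift
  I6: { [D → f D . +] }  — shift
  I7: { [D → f D + .] }  — reduce
  I8: { [T → + . + +], [T → + . f] }  — shift
  I9: { [T → F . - +] }  — shift
  I10: { [D → A T . +], [F → T .] }  — shift, reduce
  I11: { [D → A T + .] }  — reduce
  I12: { [T → F - . +] }  — shift
  I13: { [T → F - + .] }  — reduce
  I14: { [T → + + . +] }  — shift
  I15: { [T → + f .] }  — reduce
  I16: { [T → + + + .] }  — reduce
  I17: { [A → + T .], [F → T .] }  — 2 reduces

I17 contains complete items [A → + T .], [F → T .] — reduce-reduce conflict.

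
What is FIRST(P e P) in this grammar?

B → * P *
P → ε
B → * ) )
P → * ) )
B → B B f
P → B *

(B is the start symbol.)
{ '*', 'e' }

FIRST sets of the non-terminals involved (from the grammar, by fixed-point iteration):
  FIRST(P) = { '*', ε }

To compute FIRST(P e P), process the symbols left to right:
Symbol P is a non-terminal. Add FIRST(P) \ {ε} = { '*' }
P is nullable (ε ∈ FIRST(P)), continue to the next symbol.
Symbol e is a terminal. Add 'e' and stop.
FIRST(P e P) = { '*', 'e' }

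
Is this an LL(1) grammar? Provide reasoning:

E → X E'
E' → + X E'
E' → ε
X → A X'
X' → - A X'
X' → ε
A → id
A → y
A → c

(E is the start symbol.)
Relevant sets:
  FOLLOW(E') = { $ }
  FOLLOW(X') = { $, '+' }

For E':
  PREDICT(E' → '+' X E') = { '+' }
  PREDICT(E' → ε) = { $ }
For X':
  PREDICT(X' → '-' A X') = { '-' }
  PREDICT(X' → ε) = { $, '+' }
For A:
  PREDICT(A → id) = { 'id' }
  PREDICT(A → y) = { 'y' }
  PREDICT(A → c) = { 'c' }
E, X have a single production, so nothing to check there.

All predict sets are disjoint. The grammar IS LL(1).

Answer: Yes, the grammar is LL(1).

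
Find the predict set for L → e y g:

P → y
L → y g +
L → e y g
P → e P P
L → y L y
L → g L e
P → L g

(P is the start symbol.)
PREDICT(L → e y g) = (FIRST(RHS) \ {ε}) ∪ (FOLLOW(L) if ε ∈ FIRST(RHS), i.e. RHS ⇒* ε)
FIRST(e y g) = { 'e' }
ε ∉ FIRST(e y g), so FOLLOW(L) is not added.
PREDICT(L → e y g) = { 'e' }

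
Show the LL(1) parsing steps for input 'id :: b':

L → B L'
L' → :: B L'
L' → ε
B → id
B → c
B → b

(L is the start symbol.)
LL(1) parsing maintains a stack (initially the start symbol over $) and the input. At each step: if the stack top is a terminal, match it against the current input token; if it is a non-terminal N, replace it with the RHS of M[N, lookahead] (the unique production whose predict set contains the lookahead).

Stack is shown with the top on the left.

Stack      Input      Action
----------------------------
L $        id :: b $  output L → B L'
B L' $     id :: b $  output B → id
id L' $    id :: b $  match 'id'
L' $       :: b $     output L' → :: B L'
:: B L' $  :: b $     match '::'
B L' $     b $        output B → b
b L' $     b $        match 'b'
L' $       $          output L' → ε
$          $          accept

The string is accepted.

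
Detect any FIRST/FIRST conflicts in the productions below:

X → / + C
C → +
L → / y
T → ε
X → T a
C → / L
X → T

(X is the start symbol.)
A FIRST/FIRST conflict occurs when two productions N → α and N → β for the same non-terminal have FIRST(α) ∩ FIRST(β) ≠ ∅ (with ε ∈ FIRST of a nullable right-hand side, so two nullable alternatives also conflict).

FIRST sets of the non-terminals at (or reachable through a nullable prefix from) the front of some alternative:
  FIRST(T) = { ε }

Productions for X:
  X → / + C: FIRST = { '/' }
  X → T a: FIRST = { 'a' }
  X → T: FIRST = { ε }
Productions for C:
  C → +: FIRST = { '+' }
  C → / L: FIRST = { '/' }
L, T have only one production, so no FIRST/FIRST conflict is possible there.

All alternatives of each non-terminal have pairwise disjoint FIRST sets.

Answer: No FIRST/FIRST conflicts.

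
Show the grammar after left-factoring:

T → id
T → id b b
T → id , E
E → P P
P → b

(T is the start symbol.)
Left-factoring transforms A → αβ₁ | αβ₂ into A → αA' and A' → β₁ | β₂
(α is the longest common prefix among the alternatives). Repeat until
no nonterminal has two alternatives with a common prefix.

Round 1: T has alternatives sharing prefix 'id'. Introduce T': T → id T'
  Add: T' → ε
  Add: T' → b b
  Add: T' → , E

No remaining common prefixes — done.

Resulting grammar:
T → id T'
T' → ε
T' → b b
T' → , E
E → P P
P → b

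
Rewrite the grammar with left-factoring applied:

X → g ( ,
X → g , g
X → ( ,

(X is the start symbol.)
X → g X'
X' → ( ,
X' → , g
X → ( ,

Left-factoring transforms A → αβ₁ | αβ₂ into A → αA' and A' → β₁ | β₂
(α is the longest common prefix among the alternatives). Repeat until
no nonterminal has two alternatives with a common prefix.

Round 1: X has alternatives sharing prefix 'g'. Introduce X': X → g X'
  Add: X' → ( ,
  Add: X' → , g

No remaining common prefixes — done.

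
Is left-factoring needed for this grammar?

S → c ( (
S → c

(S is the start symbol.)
Left-factoring is needed when two productions for the same non-terminal
share a common prefix on the right-hand side.

Productions for S:
  S → c ( (
  S → c

Found common prefix 'c' in productions for S

Answer: Yes, S has productions with common prefix 'c'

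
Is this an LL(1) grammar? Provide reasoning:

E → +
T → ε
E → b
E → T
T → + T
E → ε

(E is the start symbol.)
No. Predict set conflict for E: { '+' }

Relevant sets:
  FIRST(T) = { '+', ε }
  FOLLOW(E) = { $ }
  FOLLOW(T) = { $ }

For E:
  PREDICT(E → '+') = { '+' }
  PREDICT(E → b) = { 'b' }
  PREDICT(E → T) = { $, '+' }
  PREDICT(E → ε) = { $ }
For T:
  PREDICT(T → ε) = { $ }
  PREDICT(T → '+' T) = { '+' }

Conflict found: Predict set conflict for E: { '+' }
The grammar is NOT LL(1).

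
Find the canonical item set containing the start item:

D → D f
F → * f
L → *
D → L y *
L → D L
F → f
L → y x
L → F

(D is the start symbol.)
{ [D → . D f], [D → . L y *], [D' → . D], [F → . * f], [F → . f], [L → . *], [L → . D L], [L → . F], [L → . y x] }

First, augment the grammar with D' → D
I₀ = CLOSURE({ [D' → . D] }):
  [D' → . D] has the dot before D: add [D → . D f], [D → . L y *]
  [D → . L y *] has the dot before L: add [L → . *], [L → . D L], [L → . y x], [L → . F]
  [L → . F] has the dot before F: add [F → . * f], [F → . f]
No further items can be added.

I₀ = { [D → . D f], [D → . L y *], [D' → . D], [F → . * f], [F → . f], [L → . *], [L → . D L], [L → . F], [L → . y x] }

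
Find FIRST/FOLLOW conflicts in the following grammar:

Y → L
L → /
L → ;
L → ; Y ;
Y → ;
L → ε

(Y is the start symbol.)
Yes. Y → ';' with FOLLOW(Y) on { ';' }; L → ';' with FOLLOW(L) on { ';' }; L → ';' Y ';' with FOLLOW(L) on { ';' }

A FIRST/FOLLOW conflict occurs when a non-terminal N has a nullable alternative N → β (β ⇒* ε) and another alternative N → α with FIRST(α) ∩ FOLLOW(N) ≠ ∅: on such a lookahead the parser cannot decide between expanding α and letting N vanish via β.

Nullable non-terminals: L, Y.
FIRST sets used below: FIRST(L) = { '/', ';', ε }

L: nullable alternative(s) L → ε; FOLLOW(L) = { $, ';' }
  L → /: FIRST \ {ε} = { '/' } — disjoint from FOLLOW(L)
  L → ;: FIRST \ {ε} = { ';' } — overlaps FOLLOW(L) on { ';' }: CONFLICT
  L → ; Y ;: FIRST \ {ε} = { ';' } — overlaps FOLLOW(L) on { ';' }: CONFLICT
  L → ε: FIRST \ {ε} = { } — this is the only nullable alternative, skip

Y: nullable alternative(s) Y → L; FOLLOW(Y) = { $, ';' }
  Y → L: FIRST \ {ε} = { '/', ';' } — this is the only nullable alternative, skip
  Y → ;: FIRST \ {ε} = { ';' } — overlaps FOLLOW(Y) on { ';' }: CONFLICT

So the grammar has 3 FIRST/FOLLOW conflicts (marked CONFLICT above).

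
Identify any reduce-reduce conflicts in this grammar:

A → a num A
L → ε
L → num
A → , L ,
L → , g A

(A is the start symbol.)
No reduce-reduce conflicts

Augment with A' → A and build the canonical LR(0) collection (I0 = CLOSURE({[A' → . A]}), then GOTO on every symbol after a dot until no new states appear). It has 12 states:
  I0: { [A → . , L ,], [A → . a num A], [A' → . A] }  — shift
  I1: { [A → , . L ,], [L → . , g A], [L → . num], [L → .] }  — shift, reduce
  I2: { [A' → A .] }  — accept
  I3: { [A → a . num A] }  — shift
  I4: { [A → . , L ,], [A → . a num A], [A → a num . A] }  — shift
  I5: { [A → a num A .] }  — reduce
  I6: { [L → , . g A] }  — shift
  I7: { [A → , L . ,] }  — shift
  I8: { [L → num .] }  — reduce
  I9: { [A → , L , .] }  — reduce
  I10: { [A → . , L ,], [A → . a num A], [L → , g . A] }  — shift
  I11: { [L → , g A .] }  — reduce

No state contains more than one complete item.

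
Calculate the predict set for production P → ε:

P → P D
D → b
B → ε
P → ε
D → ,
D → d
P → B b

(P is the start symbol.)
PREDICT(P → ε) = (FIRST(RHS) \ {ε}) ∪ (FOLLOW(P) if ε ∈ FIRST(RHS), i.e. RHS ⇒* ε)
The right-hand side is ε (FIRST(ε) = { ε }), so the predict set is FOLLOW(P) = { $, ',', 'b', 'd' }
PREDICT(P → ε) = { $, ',', 'b', 'd' }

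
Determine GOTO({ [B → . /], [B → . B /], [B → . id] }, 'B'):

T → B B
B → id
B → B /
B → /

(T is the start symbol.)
GOTO(I, 'B') = CLOSURE({ [A → αX.β] : [A → α.Xβ] ∈ I, X = 'B' })

Items with dot before 'B', with the dot advanced:
  [B → . B /] → [B → B . /]
Closure adds nothing (no advanced item has the dot before a non-terminal).

GOTO = { [B → B . /] }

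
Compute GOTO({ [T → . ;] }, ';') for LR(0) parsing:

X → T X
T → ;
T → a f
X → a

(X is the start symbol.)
{ [T → ; .] }

GOTO(I, ';') = CLOSURE({ [A → αX.β] : [A → α.Xβ] ∈ I, X = ';' })

Items with dot before ';', with the dot advanced:
  [T → . ;] → [T → ; .]
Closure adds nothing (no advanced item has the dot before a non-terminal).

GOTO = { [T → ; .] }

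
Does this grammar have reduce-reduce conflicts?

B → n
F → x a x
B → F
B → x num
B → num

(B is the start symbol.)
A reduce-reduce conflict occurs when an LR(0) state has two complete items [A → α .] and [B → β .] — both call for a reduction, and with no lookahead the parser cannot choose between them.

Augment with B' → B and build the canonical LR(0) collection (I0 = CLOSURE({[B' → . B]}), then GOTO on every symbol after a dot until no new states appear). It has 9 states:
  I0: { [B → . F], [B → . n], [B → . num], [B → . x num], [B' → . B], [F → . x a x] }  — shift
  I1: { [B' → B .] }  — accept
  I2: { [B → F .] }  — reduce
  I3: { [B → n .] }  — reduce
  I4: { [B → num .] }  — reduce
  I5: { [B → x . num], [F → x . a x] }  — shift
  I6: { [F → x a . x] }  — shift
  I7: { [B → x num .] }  — reduce
  I8: { [F → x a x .] }  — reduce

No state contains more than one complete item.

Answer: No reduce-reduce conflicts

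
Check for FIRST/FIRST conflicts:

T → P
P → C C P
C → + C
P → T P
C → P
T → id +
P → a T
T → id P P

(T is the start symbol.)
A FIRST/FIRST conflict occurs when two productions N → α and N → β for the same non-terminal have FIRST(α) ∩ FIRST(β) ≠ ∅ (with ε ∈ FIRST of a nullable right-hand side, so two nullable alternatives also conflict).

FIRST sets of the non-terminals at (or reachable through a nullable prefix from) the front of some alternative:
  FIRST(P) = { '+', 'a', 'id' }
  FIRST(C) = { '+', 'a', 'id' }
  FIRST(T) = { '+', 'a', 'id' }

Productions for T:
  T → P: FIRST = { '+', 'a', 'id' }
  T → id +: FIRST = { 'id' }
  T → id P P: FIRST = { 'id' }
Productions for P:
  P → C C P: FIRST = { '+', 'a', 'id' }
  P → T P: FIRST = { '+', 'a', 'id' }
  P → a T: FIRST = { 'a' }
Productions for C:
  C → + C: FIRST = { '+' }
  C → P: FIRST = { '+', 'a', 'id' }

Conflict for T: T → P and T → id +
  Overlap: { 'id' }
Conflict for T: T → P and T → id P P
  Overlap: { 'id' }
Conflict for T: T → id + and T → id P P
  Overlap: { 'id' }
Conflict for P: P → C C P and P → T P
  Overlap: { '+', 'a', 'id' }
Conflict for P: P → C C P and P → a T
  Overlap: { 'a' }
Conflict for P: P → T P and P → a T
  Overlap: { 'a' }
Conflict for C: C → + C and C → P
  Overlap: { '+' }

Answer: Yes. T → P / T → id '+' on { 'id' }; T → P / T → id P P on { 'id' }; T → id '+' / T → id P P on { 'id' }; P → C C P / P → T P on { '+', 'a', 'id' }; P → C C P / P → a T on { 'a' }; P → T P / P → a T on { 'a' }; C → '+' C / C → P on { '+' }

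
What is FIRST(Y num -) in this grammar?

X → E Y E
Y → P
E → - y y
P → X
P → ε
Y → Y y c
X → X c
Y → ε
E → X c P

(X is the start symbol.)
FIRST sets of the non-terminals involved (from the grammar, by fixed-point iteration):
  FIRST(Y) = { '-', 'y', ε }

To compute FIRST(Y num -), process the symbols left to right:
Symbol Y is a non-terminal. Add FIRST(Y) \ {ε} = { '-', 'y' }
Y is nullable (ε ∈ FIRST(Y)), continue to the next symbol.
Symbol num is a terminal. Add 'num' and stop.
FIRST(Y num -) = { '-', 'num', 'y' }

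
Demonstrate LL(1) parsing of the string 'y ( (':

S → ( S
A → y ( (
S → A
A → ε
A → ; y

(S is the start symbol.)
LL(1) parsing maintains a stack (initially the start symbol over $) and the input. At each step: if the stack top is a terminal, match it against the current input token; if it is a non-terminal N, replace it with the RHS of M[N, lookahead] (the unique production whose predict set contains the lookahead).

Stack is shown with the top on the left.

Stack    Input    Action
------------------------
S $      y ( ( $  output S → A
A $      y ( ( $  output A → y ( (
y ( ( $  y ( ( $  match 'y'
( ( $    ( ( $    match '('
( $      ( $      match '('
$        $        accept

The string is accepted.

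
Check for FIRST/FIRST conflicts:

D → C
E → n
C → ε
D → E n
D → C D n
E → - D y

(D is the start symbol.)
FIRST sets of the non-terminals at (or reachable through a nullable prefix from) the front of some alternative:
  FIRST(C) = { ε }
  FIRST(E) = { '-', 'n' }
  FIRST(D) = { '-', 'n', ε }

Productions for D:
  D → C: FIRST = { ε }
  D → E n: FIRST = { '-', 'n' }
  D → C D n: FIRST = { '-', 'n' }
Productions for E:
  E → n: FIRST = { 'n' }
  E → - D y: FIRST = { '-' }
C has only one production, so no FIRST/FIRST conflict is possible there.

Conflict for D: D → E n and D → C D n
  Overlap: { '-', 'n' }

Answer: Yes. D → E n / D → C D n on { '-', 'n' }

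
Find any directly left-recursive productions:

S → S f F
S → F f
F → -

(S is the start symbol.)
Direct left recursion occurs when N → N α for some non-terminal N (the right-hand side begins with the left-hand side itself).

S → S f F: LEFT RECURSIVE (starts with S)
S → F f: starts with F
F → -: starts with '-'

The grammar has direct left recursion on: S.

Answer: Yes, S is left-recursive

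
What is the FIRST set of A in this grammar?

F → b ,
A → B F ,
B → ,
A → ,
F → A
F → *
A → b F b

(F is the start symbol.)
{ ',', 'b' }

FIRST sets of the other non-terminals involved (by the same procedure, iterated to a fixed point):
  FIRST(B) = { ',' }

From A → B F ,:
  - B is a non-terminal: add FIRST(B) \ {ε} = { ',' }
    B is not nullable, so stop
From A → ,:
  - ',' is a terminal: add ',' and stop
From A → b F b:
  - b is a terminal: add 'b' and stop

Collecting: FIRST(A) = { ',', 'b' }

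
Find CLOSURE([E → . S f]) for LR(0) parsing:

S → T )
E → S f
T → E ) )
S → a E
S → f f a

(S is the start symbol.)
To compute CLOSURE, for each item [A → α.Bβ] where B is a non-terminal, add [B → .γ] for all productions B → γ; repeat for the newly added items until nothing changes.

Start with: [E → . S f]
  [E → . S f] has the dot before S: add [S → . T )], [S → . a E], [S → . f f a]
  [S → . T )] has the dot before T: add [T → . E ) )]
  [T → . E ) )] has the dot before E: all E-items already present
No further items can be added.

CLOSURE = { [E → . S f], [S → . T )], [S → . a E], [S → . f f a], [T → . E ) )] }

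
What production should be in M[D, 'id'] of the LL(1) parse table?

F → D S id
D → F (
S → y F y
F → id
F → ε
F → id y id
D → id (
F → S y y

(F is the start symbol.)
D → F (, D → id (

To find M[D, 'id'], we find productions for D where 'id' is in the predict set (PREDICT(N → α) = (FIRST(α) \ {ε}) ∪ (FOLLOW(N) if α ⇒* ε)).

Relevant sets:
  FIRST(F) = { '(', 'id', 'y', ε }

D → F (: PREDICT = { '(', 'id', 'y' }
  'id' is in predict set, so this production goes in M[D, 'id']
D → id (: PREDICT = { 'id' }
  'id' is in predict set, so this production goes in M[D, 'id']

M[D, 'id'] = D → F (, D → id (  (a multiply-defined cell — the grammar is not LL(1))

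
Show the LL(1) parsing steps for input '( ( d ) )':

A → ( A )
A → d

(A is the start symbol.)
LL(1) parsing maintains a stack (initially the start symbol over $) and the input. At each step: if the stack top is a terminal, match it against the current input token; if it is a non-terminal N, replace it with the RHS of M[N, lookahead] (the unique production whose predict set contains the lookahead).

Stack is shown with the top on the left.

Stack      Input        Action
------------------------------
A $        ( ( d ) ) $  output A → ( A )
( A ) $    ( ( d ) ) $  match '('
A ) $      ( d ) ) $    output A → ( A )
( A ) ) $  ( d ) ) $    match '('
A ) ) $    d ) ) $      output A → d
d ) ) $    d ) ) $      match 'd'
) ) $      ) ) $        match ')'
) $        ) $          match ')'
$          $            accept

The string is accepted.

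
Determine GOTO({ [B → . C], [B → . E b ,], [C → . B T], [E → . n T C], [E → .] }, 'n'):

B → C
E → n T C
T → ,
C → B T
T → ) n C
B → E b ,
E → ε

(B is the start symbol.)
{ [E → n . T C], [T → . ) n C], [T → . ,] }

GOTO(I, 'n') = CLOSURE({ [A → αX.β] : [A → α.Xβ] ∈ I, X = 'n' })

Items with dot before 'n', with the dot advanced:
  [E → . n T C] → [E → n . T C]
Closure of the advanced items:
  [E → n . T C] has the dot before T: add [T → . ,], [T → . ) n C]

GOTO = { [E → n . T C], [T → . ) n C], [T → . ,] }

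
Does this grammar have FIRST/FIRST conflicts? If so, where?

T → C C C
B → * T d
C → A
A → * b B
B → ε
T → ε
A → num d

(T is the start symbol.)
FIRST sets of the non-terminals at (or reachable through a nullable prefix from) the front of some alternative:
  FIRST(C) = { '*', 'num' }

Productions for T:
  T → C C C: FIRST = { '*', 'num' }
  T → ε: FIRST = { ε }
Productions for B:
  B → * T d: FIRST = { '*' }
  B → ε: FIRST = { ε }
Productions for A:
  A → * b B: FIRST = { '*' }
  A → num d: FIRST = { 'num' }
C has only one production, so no FIRST/FIRST conflict is possible there.

All alternatives of each non-terminal have pairwise disjoint FIRST sets.

Answer: No FIRST/FIRST conflicts.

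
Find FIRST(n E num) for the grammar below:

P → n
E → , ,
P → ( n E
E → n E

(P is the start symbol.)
{ 'n' }

To compute FIRST(n E num), process the symbols left to right:
Symbol n is a terminal. Add 'n' and stop.
FIRST(n E num) = { 'n' }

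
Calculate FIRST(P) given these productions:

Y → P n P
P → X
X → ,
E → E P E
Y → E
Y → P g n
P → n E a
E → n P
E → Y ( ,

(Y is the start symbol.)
{ ',', 'n' }

FIRST sets of the other non-terminals involved (by the same procedure, iterated to a fixed point):
  FIRST(X) = { ',' }

From P → X:
  - X is a non-terminal: add FIRST(X) \ {ε} = { ',' }
    X is not nullable, so stop
From P → n E a:
  - n is a terminal: add 'n' and stop

Collecting: FIRST(P) = { ',', 'n' }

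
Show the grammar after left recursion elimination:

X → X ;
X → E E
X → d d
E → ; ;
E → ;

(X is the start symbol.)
X is directly left-recursive. The standard transformation for
  A → A α₁ | ... | A α_m | β₁ | ... | β_n
is
  A  → β₁ A' | ... | β_n A'
  A' → α₁ A' | ... | α_m A' | ε

X → E E becomes X → E E X'
X → d d becomes X → d d X'
X → X ; becomes X' → ; X'
Add X' → ε

Productions for other non-terminals are unchanged:
  E → ; ;
  E → ;

Resulting grammar:
X → E E X'
X → d d X'
X' → ; X'
X' → ε
E → ; ;
E → ;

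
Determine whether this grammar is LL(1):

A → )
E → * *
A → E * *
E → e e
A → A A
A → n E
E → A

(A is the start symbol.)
Relevant sets:
  FIRST(E) = { ')', '*', 'e', 'n' }
  FIRST(A) = { ')', '*', 'e', 'n' }

For A:
  PREDICT(A → ')') = { ')' }
  PREDICT(A → E '*' '*') = { ')', '*', 'e', 'n' }
  PREDICT(A → A A) = { ')', '*', 'e', 'n' }
  PREDICT(A → n E) = { 'n' }
For E:
  PREDICT(E → '*' '*') = { '*' }
  PREDICT(E → e e) = { 'e' }
  PREDICT(E → A) = { ')', '*', 'e', 'n' }

Conflict found: Predict set conflict for A: { ')' }
The grammar is NOT LL(1).

Answer: No. Predict set conflict for A: { ')' }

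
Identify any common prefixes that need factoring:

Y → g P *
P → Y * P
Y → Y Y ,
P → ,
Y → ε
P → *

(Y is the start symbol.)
No, left-factoring is not needed

Left-factoring is needed when two productions for the same non-terminal
share a common prefix on the right-hand side.

Productions for Y:
  Y → g P *
  Y → Y Y ,
  Y → ε
Productions for P:
  P → Y * P
  P → ,
  P → *

No common prefixes found.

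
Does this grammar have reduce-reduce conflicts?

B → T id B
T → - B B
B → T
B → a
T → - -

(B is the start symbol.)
No reduce-reduce conflicts

A reduce-reduce conflict occurs when an LR(0) state has two complete items [A → α .] and [B → β .] — both call for a reduction, and with no lookahead the parser cannot choose between them.

Augment with B' → B and build the canonical LR(0) collection (I0 = CLOSURE({[B' → . B]}), then GOTO on every symbol after a dot until no new states appear). It has 10 states:
  I0: { [B → . T id B], [B → . T], [B → . a], [B' → . B], [T → . - -], [T → . - B B] }  — shift
  I1: { [B → . T id B], [B → . T], [B → . a], [T → - . -], [T → - . B B], [T → . - -], [T → . - B B] }  — shift
  I2: { [B' → B .] }  — accept
  I3: { [B → T . id B], [B → T .] }  — shift, reduce
  I4: { [B → a .] }  — reduce
  I5: { [B → . T id B], [B → . T], [B → . a], [B → T id . B], [T → . - -], [T → . - B B] }  — shift
  I6: { [B → T id B .] }  — reduce
  I7: { [B → . T id B], [B → . T], [B → . a], [T → - - .], [T → - . -], [T → - . B B], [T → . - -], [T → . - B B] }  — shift, reduce
  I8: { [B → . T id B], [B → . T], [B → . a], [T → - B . B], [T → . - -], [T → . - B B] }  — shift
  I9: { [T → - B B .] }  — reduce

No state contains more than one complete item.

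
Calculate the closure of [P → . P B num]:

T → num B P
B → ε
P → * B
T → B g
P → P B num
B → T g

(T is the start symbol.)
Start with: [P → . P B num]
  [P → . P B num] has the dot before P: add [P → . * B]
No further items can be added.

CLOSURE = { [P → . * B], [P → . P B num] }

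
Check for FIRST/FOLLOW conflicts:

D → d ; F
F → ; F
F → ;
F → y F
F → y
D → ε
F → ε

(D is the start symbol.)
No FIRST/FOLLOW conflicts.

A FIRST/FOLLOW conflict occurs when a non-terminal N has a nullable alternative N → β (β ⇒* ε) and another alternative N → α with FIRST(α) ∩ FOLLOW(N) ≠ ∅: on such a lookahead the parser cannot decide between expanding α and letting N vanish via β.

Nullable non-terminals: D, F.

D: nullable alternative(s) D → ε; FOLLOW(D) = { $ }
  D → d ; F: FIRST \ {ε} = { 'd' } — disjoint from FOLLOW(D)
  D → ε: FIRST \ {ε} = { } — this is the only nullable alternative, skip

F: nullable alternative(s) F → ε; FOLLOW(F) = { $ }
  F → ; F: FIRST \ {ε} = { ';' } — disjoint from FOLLOW(F)
  F → ;: FIRST \ {ε} = { ';' } — disjoint from FOLLOW(F)
  F → y F: FIRST \ {ε} = { 'y' } — disjoint from FOLLOW(F)
  F → y: FIRST \ {ε} = { 'y' } — disjoint from FOLLOW(F)
  F → ε: FIRST \ {ε} = { } — this is the only nullable alternative, skip

No FIRST/FOLLOW conflicts found.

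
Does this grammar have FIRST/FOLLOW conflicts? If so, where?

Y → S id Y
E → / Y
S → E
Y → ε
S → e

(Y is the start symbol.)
Nullable non-terminals: Y.
FIRST sets used below: FIRST(S) = { '/', 'e' }

Y: nullable alternative(s) Y → ε; FOLLOW(Y) = { $, 'id' }
  Y → S id Y: FIRST \ {ε} = { '/', 'e' } — disjoint from FOLLOW(Y)
  Y → ε: FIRST \ {ε} = { } — this is the only nullable alternative, skip

E, S have no nullable alternative, so no FIRST/FOLLOW check is needed there.

No FIRST/FOLLOW conflicts found.

Answer: No FIRST/FOLLOW conflicts.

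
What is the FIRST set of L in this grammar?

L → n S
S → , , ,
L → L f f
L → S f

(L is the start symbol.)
To compute FIRST(L), examine every production with L on the left-hand side, reading each right-hand side left to right until a non-nullable symbol is reached.

FIRST sets of the other non-terminals involved (by the same procedure, iterated to a fixed point):
  FIRST(S) = { ',' }

From L → n S:
  - n is a terminal: add 'n' and stop
From L → L f f:
  - L is the symbol being defined: contributes nothing new
    L is not nullable, so stop
From L → S f:
  - S is a non-terminal: add FIRST(S) \ {ε} = { ',' }
    S is not nullable, so stop

Collecting: FIRST(L) = { ',', 'n' }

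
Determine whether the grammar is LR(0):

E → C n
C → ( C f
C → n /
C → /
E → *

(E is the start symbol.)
Yes, the grammar is LR(0)

Augment with E' → E and build the canonical LR(0) collection (I0 = CLOSURE({[E' → . E]}), then GOTO on every symbol after a dot until no new states appear). It has 11 states:
  I0: { [C → . ( C f], [C → . /], [C → . n /], [E → . *], [E → . C n], [E' → . E] }  — shift
  I1: { [C → ( . C f], [C → . ( C f], [C → . /], [C → . n /] }  — shift
  I2: { [E → * .] }  — reduce
  I3: { [C → / .] }  — reduce
  I4: { [E → C . n] }  — shift
  I5: { [E' → E .] }  — accept
  I6: { [C → n . /] }  — shift
  I7: { [C → n / .] }  — reduce
  I8: { [E → C n .] }  — reduce
  I9: { [C → ( C . f] }  — shift
  I10: { [C → ( C f .] }  — reduce

Every state is either a pure shift/goto state or contains exactly one complete item and nothing to shift — no conflicts. The grammar is LR(0).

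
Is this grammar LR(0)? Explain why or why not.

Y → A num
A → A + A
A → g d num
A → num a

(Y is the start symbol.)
No. Shift-reduce conflict between [A → A + A .] and [A → A . + A]

A grammar is LR(0) if no state in the canonical LR(0) collection has:
  - both a shift item (dot before a terminal) and a complete item (shift-reduce conflict), or
  - two or more complete items (reduce-reduce conflict; the accept item [Y' → Y .] counts as a complete item here).

Augment with Y' → Y and build the canonical LR(0) collection (I0 = CLOSURE({[Y' → . Y]}), then GOTO on every symbol after a dot until no new states appear). It has 11 states:
  I0: { [A → . A + A], [A → . g d num], [A → . num a], [Y → . A num], [Y' → . Y] }  — shift
  I1: { [A → A . + A], [Y → A . num] }  — shift
  I2: { [Y' → Y .] }  — accept
  I3: { [A → g . d num] }  — shift
  I4: { [A → num . a] }  — shift
  I5: { [A → num a .] }  — reduce
  I6: { [A → g d . num] }  — shift
  I7: { [A → g d num .] }  — reduce
  I8: { [A → . A + A], [A → . g d num], [A → . num a], [A → A + . A] }  — shift
  I9: { [Y → A num .] }  — reduce
  I10: { [A → A + A .], [A → A . + A] }  — shift, reduce

Conflict in state I10:
  Shift-reduce conflict between [A → A + A .] and [A → A . + A]
So the grammar is NOT LR(0).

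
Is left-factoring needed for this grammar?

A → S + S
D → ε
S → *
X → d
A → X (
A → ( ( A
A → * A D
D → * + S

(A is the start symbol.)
No, left-factoring is not needed

Left-factoring is needed when two productions for the same non-terminal
share a common prefix on the right-hand side.

Productions for A:
  A → S + S
  A → X (
  A → ( ( A
  A → * A D
Productions for D:
  D → ε
  D → * + S

No common prefixes found.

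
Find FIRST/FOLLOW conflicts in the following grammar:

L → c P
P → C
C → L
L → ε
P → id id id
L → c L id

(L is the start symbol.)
Nullable non-terminals: C, L, P.
FIRST sets used below: FIRST(C) = { 'c', ε }
C has a nullable alternative but only one production, so nothing to check.

L: nullable alternative(s) L → ε; FOLLOW(L) = { $, 'id' }
  L → c P: FIRST \ {ε} = { 'c' } — disjoint from FOLLOW(L)
  L → ε: FIRST \ {ε} = { } — this is the only nullable alternative, skip
  L → c L id: FIRST \ {ε} = { 'c' } — disjoint from FOLLOW(L)

P: nullable alternative(s) P → C; FOLLOW(P) = { $, 'id' }
  P → C: FIRST \ {ε} = { 'c' } — this is the only nullable alternative, skip
  P → id id id: FIRST \ {ε} = { 'id' } — overlaps FOLLOW(P) on { 'id' }: CONFLICT

So the grammar has 1 FIRST/FOLLOW conflict (marked CONFLICT above).

Answer: Yes. P → id id id with FOLLOW(P) on { 'id' }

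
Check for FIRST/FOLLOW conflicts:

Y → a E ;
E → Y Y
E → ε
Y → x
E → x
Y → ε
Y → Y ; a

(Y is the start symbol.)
Yes. Y → a E ';' with FOLLOW(Y) on { 'a' }; Y → x with FOLLOW(Y) on { 'x' }; Y → Y ';' a with FOLLOW(Y) on { ';', 'a', 'x' }; E → Y Y with FOLLOW(E) on { ';' }

A FIRST/FOLLOW conflict occurs when a non-terminal N has a nullable alternative N → β (β ⇒* ε) and another alternative N → α with FIRST(α) ∩ FOLLOW(N) ≠ ∅: on such a lookahead the parser cannot decide between expanding α and letting N vanish via β.

Nullable non-terminals: E, Y.
FIRST sets used below: FIRST(Y) = { ';', 'a', 'x', ε }

E: nullable alternative(s) E → Y Y, E → ε; FOLLOW(E) = { ';' }
  E → Y Y: FIRST \ {ε} = { ';', 'a', 'x' } — overlaps FOLLOW(E) on { ';' }: CONFLICT
  E → ε: FIRST \ {ε} = { } — disjoint from FOLLOW(E)
  E → x: FIRST \ {ε} = { 'x' } — disjoint from FOLLOW(E)

Y: nullable alternative(s) Y → ε; FOLLOW(Y) = { $, ';', 'a', 'x' }
  Y → a E ;: FIRST \ {ε} = { 'a' } — overlaps FOLLOW(Y) on { 'a' }: CONFLICT
  Y → x: FIRST \ {ε} = { 'x' } — overlaps FOLLOW(Y) on { 'x' }: CONFLICT
  Y → ε: FIRST \ {ε} = { } — this is the only nullable alternative, skip
  Y → Y ; a: FIRST \ {ε} = { ';', 'a', 'x' } — overlaps FOLLOW(Y) on { ';', 'a', 'x' }: CONFLICT

So the grammar has 4 FIRST/FOLLOW conflicts (marked CONFLICT above).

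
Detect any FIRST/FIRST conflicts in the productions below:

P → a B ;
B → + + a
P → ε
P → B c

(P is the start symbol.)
FIRST sets of the non-terminals at (or reachable through a nullable prefix from) the front of some alternative:
  FIRST(B) = { '+' }

Productions for P:
  P → a B ;: FIRST = { 'a' }
  P → ε: FIRST = { ε }
  P → B c: FIRST = { '+' }
B has only one production, so no FIRST/FIRST conflict is possible there.

All alternatives of each non-terminal have pairwise disjoint FIRST sets.

Answer: No FIRST/FIRST conflicts.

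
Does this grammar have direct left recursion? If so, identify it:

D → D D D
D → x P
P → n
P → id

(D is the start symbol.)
Direct left recursion occurs when N → N α for some non-terminal N (the right-hand side begins with the left-hand side itself).

D → D D D: LEFT RECURSIVE (starts with D)
D → x P: starts with x
P → n: starts with n
P → id: starts with id

The grammar has direct left recursion on: D.

Answer: Yes, D is left-recursive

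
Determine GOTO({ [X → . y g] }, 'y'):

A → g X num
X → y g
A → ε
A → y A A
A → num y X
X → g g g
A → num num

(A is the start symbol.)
GOTO(I, 'y') = CLOSURE({ [A → αX.β] : [A → α.Xβ] ∈ I, X = 'y' })

Items with dot before 'y', with the dot advanced:
  [X → . y g] → [X → y . g]
Closure adds nothing (no advanced item has the dot before a non-terminal).

GOTO = { [X → y . g] }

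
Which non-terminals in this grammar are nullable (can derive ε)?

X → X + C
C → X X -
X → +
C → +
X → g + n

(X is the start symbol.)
None

There are no ε-productions, so no non-terminal can derive ε.
No non-terminals are nullable.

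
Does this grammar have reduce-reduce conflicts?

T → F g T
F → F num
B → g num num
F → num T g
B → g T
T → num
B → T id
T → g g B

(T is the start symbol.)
A reduce-reduce conflict occurs when an LR(0) state has two complete items [A → α .] and [B → β .] — both call for a reduction, and with no lookahead the parser cannot choose between them.

Augment with T' → T and build the canonical LR(0) collection (I0 = CLOSURE({[T' → . T]}), then GOTO on every symbol after a dot until no new states appear). It has 21 states:
  I0: { [F → . F num], [F → . num T g], [T → . F g T], [T → . g g B], [T → . num], [T' → . T] }  — shift
  I1: { [F → F . num], [T → F . g T] }  — shift
  I2: { [T' → T .] }  — accept
  I3: { [T → g . g B] }  — shift
  I4: { [F → . F num], [F → . num T g], [F → num . T g], [T → . F g T], [T → . g g B], [T → . num], [T → num .] }  — shift, reduce
  I5: { [F → num T . g] }  — shift
  I6: { [F → num T g .] }  — reduce
  I7: { [B → . T id], [B → . g T], [B → . g num num], [F → . F num], [F → . num T g], [T → . F g T], [T → . g g B], [T → . num], [T → g g . B] }  — shift
  I8: { [T → g g B .] }  — reduce
  I9: { [B → T . id] }  — shift
  I10: { [B → g . T], [B → g . num num], [F → . F num], [F → . num T g], [T → . F g T], [T → . g g B], [T → . num], [T → g . g B] }  — shift
  I11: { [B → g T .] }  — reduce
  I12: { [B → . T id], [B → . g T], [B → . g num num], [F → . F num], [F → . num T g], [T → . F g T], [T → . g g B], [T → . num], [T → g . g B], [T → g g . B] }  — shift
  I13: { [B → g num . num], [F → . F num], [F → . num T g], [F → num . T g], [T → . F g T], [T → . g g B], [T → . num], [T → num .] }  — shift, reduce
  I14: { [B → g num num .], [F → . F num], [F → . num T g], [F → num . T g], [T → . F g T], [T → . g g B], [T → . num], [T → num .] }  — shift, 2 reduces
  I15: { [B → . T id], [B → . g T], [B → . g num num], [B → g . T], [B → g . num num], [F → . F num], [F → . num T g], [T → . F g T], [T → . g g B], [T → . num], [T → g . g B], [T → g g . B] }  — shift
  I16: { [B → T . id], [B → g T .] }  — shift, reduce
  I17: { [B → T id .] }  — reduce
  I18: { [F → . F num], [F → . num T g], [T → . F g T], [T → . g g B], [T → . num], [T → F g . T] }  — shift
  I19: { [F → F num .] }  — reduce
  I20: { [T → F g T .] }  — reduce

I14 contains complete items [B → g num num .], [T → num .] — reduce-reduce conflict.

Answer: Yes — I14: [B → g num num .] vs [T → num .]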